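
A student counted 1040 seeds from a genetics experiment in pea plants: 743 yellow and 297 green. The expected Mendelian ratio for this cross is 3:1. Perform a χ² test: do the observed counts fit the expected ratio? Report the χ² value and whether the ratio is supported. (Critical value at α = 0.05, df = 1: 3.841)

7.021; not consistent

Total ratio parts = 4. Expected numbers out of 1040:
  yellow: 1040 × 3/4 = 780
  green: 1040 × 1/4 = 260
χ² = Σ (O − E)² / E
  yellow: (743 − 780)² / 780 = 1.7551
  green: (297 − 260)² / 260 = 5.2654
χ² = 1.7551 + 5.2654 = 7.0205 ≈ 7.021
Degrees of freedom = 2 − 1 = 1; critical value at α = 0.05 is 3.841.
Since 7.021 > 3.841, we reject the null hypothesis — the data do not fit the 3:1 ratio.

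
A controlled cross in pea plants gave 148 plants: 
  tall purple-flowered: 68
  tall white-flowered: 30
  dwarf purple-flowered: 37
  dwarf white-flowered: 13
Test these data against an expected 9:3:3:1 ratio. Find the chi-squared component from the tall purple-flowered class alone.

Total ratio parts = 16. Expected numbers out of 148:
  tall purple-flowered: 148 × 9/16 = 83.25
  tall white-flowered: 148 × 3/16 = 27.75
  dwarf purple-flowered: 148 × 3/16 = 27.75
  dwarf white-flowered: 148 × 1/16 = 9.25
Contribution of tall purple-flowered: (68 − 83.25)² / 83.25 = 2.7935

2.794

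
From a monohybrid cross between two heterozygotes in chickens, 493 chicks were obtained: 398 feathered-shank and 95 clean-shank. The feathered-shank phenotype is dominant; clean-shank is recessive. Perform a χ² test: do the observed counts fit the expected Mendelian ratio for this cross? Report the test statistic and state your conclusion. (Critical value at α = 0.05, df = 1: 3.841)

8.634; not consistent

For a monohybrid cross between heterozygotes with complete dominance, the expected phenotypic ratio is 3:1.
Expected counts for N = 493 under a 3:1 ratio (total parts = 4):
  feathered-shank: 493 × 3/4 = 369.75
  clean-shank: 493 × 1/4 = 123.25
χ² = Σ (O − E)² / E
  feathered-shank: (398 − 369.75)² / 369.75 = 2.1584
  clean-shank: (95 − 123.25)² / 123.25 = 6.4752
χ² = 2.1584 + 6.4752 = 8.6336 ≈ 8.634
Degrees of freedom = 2 − 1 = 1; critical value at α = 0.05 is 3.841.
Since 8.634 > 3.841, we reject the null hypothesis — the data do not fit the 3:1 ratio.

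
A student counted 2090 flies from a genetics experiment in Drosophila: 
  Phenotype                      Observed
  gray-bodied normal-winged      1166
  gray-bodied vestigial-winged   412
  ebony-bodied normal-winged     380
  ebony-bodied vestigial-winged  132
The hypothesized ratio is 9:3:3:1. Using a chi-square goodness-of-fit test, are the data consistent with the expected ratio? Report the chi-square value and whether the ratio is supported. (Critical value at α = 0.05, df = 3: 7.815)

1.487; consistent

The 9:3:3:1 ratio has 16 parts, so with N = 2090 the expected counts are:
  gray-bodied normal-winged: 2090 × 9/16 = 1175.625
  gray-bodied vestigial-winged: 2090 × 3/16 = 391.875
  ebony-bodied normal-winged: 2090 × 3/16 = 391.875
  ebony-bodied vestigial-winged: 2090 × 1/16 = 130.625
χ² = Σ (O − E)² / E
  gray-bodied normal-winged: (1166 − 1175.625)² / 1175.625 = 0.0788
  gray-bodied vestigial-winged: (412 − 391.875)² / 391.875 = 1.0335
  ebony-bodied normal-winged: (380 − 391.875)² / 391.875 = 0.3598
  ebony-bodied vestigial-winged: (132 − 130.625)² / 130.625 = 0.0145
χ² = 0.0788 + 1.0335 + 0.3598 + 0.0145 = 1.4866 ≈ 1.487
Degrees of freedom = 4 − 1 = 3; critical value at α = 0.05 is 7.815.
Since 1.487 < 7.815, we fail to reject the null hypothesis — the data are consistent with the 9:3:3:1 ratio.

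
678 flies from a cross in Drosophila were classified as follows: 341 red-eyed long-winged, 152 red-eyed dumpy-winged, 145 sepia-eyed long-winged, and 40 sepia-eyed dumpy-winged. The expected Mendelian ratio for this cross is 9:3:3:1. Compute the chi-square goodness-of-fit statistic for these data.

The 9:3:3:1 ratio has 16 parts, so with N = 678 the expected counts are:
  red-eyed long-winged: 678 × 9/16 = 381.375
  red-eyed dumpy-winged: 678 × 3/16 = 127.125
  sepia-eyed long-winged: 678 × 3/16 = 127.125
  sepia-eyed dumpy-winged: 678 × 1/16 = 42.375
χ² = Σ (O − E)² / E
  red-eyed long-winged: (341 − 381.375)² / 381.375 = 4.2744
  red-eyed dumpy-winged: (152 − 127.125)² / 127.125 = 4.8674
  sepia-eyed long-winged: (145 − 127.125)² / 127.125 = 2.5134
  sepia-eyed dumpy-winged: (40 − 42.375)² / 42.375 = 0.1331
χ² = 4.2744 + 4.8674 + 2.5134 + 0.1331 = 11.7883 ≈ 11.788

11.788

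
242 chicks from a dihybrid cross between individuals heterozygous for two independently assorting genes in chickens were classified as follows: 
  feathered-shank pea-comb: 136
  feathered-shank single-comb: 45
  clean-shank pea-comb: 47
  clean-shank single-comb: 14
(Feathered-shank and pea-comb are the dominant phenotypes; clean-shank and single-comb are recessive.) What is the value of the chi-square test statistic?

A dihybrid F₂ with independent assortment and complete dominance at both loci gives a 9:3:3:1 phenotypic ratio.
The 9:3:3:1 ratio has 16 parts, so with N = 242 the expected counts are:
  feathered-shank pea-comb: 242 × 9/16 = 136.125
  feathered-shank single-comb: 242 × 3/16 = 45.375
  clean-shank pea-comb: 242 × 3/16 = 45.375
  clean-shank single-comb: 242 × 1/16 = 15.125
χ² = Σ (O − E)² / E
  feathered-shank pea-comb: (136 − 136.125)² / 136.125 = 0.0001
  feathered-shank single-comb: (45 − 45.375)² / 45.375 = 0.0031
  clean-shank pea-comb: (47 − 45.375)² / 45.375 = 0.0582
  clean-shank single-comb: (14 − 15.125)² / 15.125 = 0.0837
χ² = 0.0001 + 0.0031 + 0.0582 + 0.0837 = 0.1451 ≈ 0.145

0.145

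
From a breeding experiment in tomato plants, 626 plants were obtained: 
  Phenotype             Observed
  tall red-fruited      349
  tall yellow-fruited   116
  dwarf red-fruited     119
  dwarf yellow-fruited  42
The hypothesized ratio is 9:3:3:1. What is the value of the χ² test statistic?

The 9:3:3:1 ratio has 16 parts, so with N = 626 the expected counts are:
  tall red-fruited: 626 × 9/16 = 352.125
  tall yellow-fruited: 626 × 3/16 = 117.375
  dwarf red-fruited: 626 × 3/16 = 117.375
  dwarf yellow-fruited: 626 × 1/16 = 39.125
χ² = Σ (O − E)² / E
  tall red-fruited: (349 − 352.125)² / 352.125 = 0.0277
  tall yellow-fruited: (116 − 117.375)² / 117.375 = 0.0161
  dwarf red-fruited: (119 − 117.375)² / 117.375 = 0.0225
  dwarf yellow-fruited: (42 − 39.125)² / 39.125 = 0.2113
χ² = 0.0277 + 0.0161 + 0.0225 + 0.2113 = 0.2776 ≈ 0.278

0.278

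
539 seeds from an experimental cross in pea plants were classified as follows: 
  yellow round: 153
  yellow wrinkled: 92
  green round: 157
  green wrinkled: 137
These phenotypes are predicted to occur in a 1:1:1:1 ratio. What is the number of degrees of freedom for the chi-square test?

A goodness-of-fit test with 4 phenotype classes has df = 4 − 1 = 3.

3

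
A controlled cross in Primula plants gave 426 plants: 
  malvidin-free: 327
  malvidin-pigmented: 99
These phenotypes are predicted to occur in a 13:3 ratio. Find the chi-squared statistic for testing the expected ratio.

Total ratio parts = 16. Expected numbers out of 426:
  malvidin-free: 426 × 13/16 = 346.125
  malvidin-pigmented: 426 × 3/16 = 79.875
χ² = Σ (O − E)² / E
  malvidin-free: (327 − 346.125)² / 346.125 = 1.0567
  malvidin-pigmented: (99 − 79.875)² / 79.875 = 4.5792
χ² = 1.0567 + 4.5792 = 5.6359 ≈ 5.636

5.636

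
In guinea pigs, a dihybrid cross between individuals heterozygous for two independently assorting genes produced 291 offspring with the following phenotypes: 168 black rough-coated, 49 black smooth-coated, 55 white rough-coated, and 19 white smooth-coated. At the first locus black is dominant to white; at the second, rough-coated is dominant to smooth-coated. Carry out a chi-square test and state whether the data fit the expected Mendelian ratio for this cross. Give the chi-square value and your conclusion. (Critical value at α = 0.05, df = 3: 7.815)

0.721; consistent

A dihybrid F₂ with independent assortment and complete dominance at both loci gives a 9:3:3:1 phenotypic ratio.
The 9:3:3:1 ratio has 16 parts, so with N = 291 the expected counts are:
  black rough-coated: 291 × 9/16 = 163.6875
  black smooth-coated: 291 × 3/16 = 54.5625
  white rough-coated: 291 × 3/16 = 54.5625
  white smooth-coated: 291 × 1/16 = 18.1875
χ² = Σ (O − E)² / E
  black rough-coated: (168 − 163.6875)² / 163.6875 = 0.1136
  black smooth-coated: (49 − 54.5625)² / 54.5625 = 0.5671
  white rough-coated: (55 − 54.5625)² / 54.5625 = 0.0035
  white smooth-coated: (19 − 18.1875)² / 18.1875 = 0.0363
χ² = 0.1136 + 0.5671 + 0.0035 + 0.0363 = 0.7205 ≈ 0.721
Degrees of freedom = 4 − 1 = 3; critical value at α = 0.05 is 7.815.
Since 0.721 < 7.815, we fail to reject the null hypothesis — the data are consistent with the 9:3:3:1 ratio.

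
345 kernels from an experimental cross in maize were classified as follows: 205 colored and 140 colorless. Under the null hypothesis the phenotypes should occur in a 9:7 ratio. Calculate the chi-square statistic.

Total ratio parts = 16. Expected numbers out of 345:
  colored: 345 × 9/16 = 194.0625
  colorless: 345 × 7/16 = 150.9375
χ² = Σ (O − E)² / E
  colored: (205 − 194.0625)² / 194.0625 = 0.6164
  colorless: (140 − 150.9375)² / 150.9375 = 0.7926
χ² = 0.6164 + 0.7926 = 1.409

1.409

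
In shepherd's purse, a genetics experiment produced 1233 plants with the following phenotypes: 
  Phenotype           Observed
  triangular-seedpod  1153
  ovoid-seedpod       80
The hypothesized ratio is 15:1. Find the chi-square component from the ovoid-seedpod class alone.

0.112

The 15:1 ratio has 16 parts, so with N = 1233 the expected counts are:
  triangular-seedpod: 1233 × 15/16 = 1155.9375
  ovoid-seedpod: 1233 × 1/16 = 77.0625
Contribution of ovoid-seedpod: (80 − 77.0625)² / 77.0625 = 0.1120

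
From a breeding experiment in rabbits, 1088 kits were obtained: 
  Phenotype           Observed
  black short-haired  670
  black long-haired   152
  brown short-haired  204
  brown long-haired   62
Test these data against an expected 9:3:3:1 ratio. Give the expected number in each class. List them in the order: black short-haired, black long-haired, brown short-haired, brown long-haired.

Total ratio parts = 16. Expected numbers out of 1088:
  black short-haired: 1088 × 9/16 = 612
  black long-haired: 1088 × 3/16 = 204
  brown short-haired: 1088 × 3/16 = 204
  brown long-haired: 1088 × 1/16 = 68

612, 204, 204, 68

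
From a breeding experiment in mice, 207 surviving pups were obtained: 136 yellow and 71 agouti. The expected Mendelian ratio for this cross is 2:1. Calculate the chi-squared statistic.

0.087

Expected counts for N = 207 under a 2:1 ratio (total parts = 3):
  yellow: 207 × 2/3 = 138
  agouti: 207 × 1/3 = 69
χ² = Σ (O − E)² / E
  yellow: (136 − 138)² / 138 = 0.0290
  agouti: (71 − 69)² / 69 = 0.0580
χ² = 0.0290 + 0.0580 = 0.087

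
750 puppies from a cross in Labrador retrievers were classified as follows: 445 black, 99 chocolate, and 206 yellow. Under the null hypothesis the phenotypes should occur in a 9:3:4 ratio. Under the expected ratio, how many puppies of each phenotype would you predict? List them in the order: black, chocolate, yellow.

The 9:3:4 ratio has 16 parts, so with N = 750 the expected counts are:
  black: 750 × 9/16 = 421.875
  chocolate: 750 × 3/16 = 140.625
  yellow: 750 × 4/16 = 187.5

421.875, 140.625, 187.5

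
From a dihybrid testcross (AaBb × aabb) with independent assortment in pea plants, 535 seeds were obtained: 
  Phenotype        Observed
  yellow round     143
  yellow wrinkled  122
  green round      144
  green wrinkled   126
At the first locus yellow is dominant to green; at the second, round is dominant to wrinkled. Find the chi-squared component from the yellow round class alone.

A dihybrid testcross with independent assortment gives a 1:1:1:1 ratio.
Total ratio parts = 4. Expected numbers out of 535:
  yellow round: 535 × 1/4 = 133.75
  yellow wrinkled: 535 × 1/4 = 133.75
  green round: 535 × 1/4 = 133.75
  green wrinkled: 535 × 1/4 = 133.75
Contribution of yellow round: (143 − 133.75)² / 133.75 = 0.6397

0.640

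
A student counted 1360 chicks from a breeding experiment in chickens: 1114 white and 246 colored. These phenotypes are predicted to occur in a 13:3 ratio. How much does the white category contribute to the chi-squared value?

The 13:3 ratio has 16 parts, so with N = 1360 the expected counts are:
  white: 1360 × 13/16 = 1105
  colored: 1360 × 3/16 = 255
Contribution of white: (1114 − 1105)² / 1105 = 0.0733

0.073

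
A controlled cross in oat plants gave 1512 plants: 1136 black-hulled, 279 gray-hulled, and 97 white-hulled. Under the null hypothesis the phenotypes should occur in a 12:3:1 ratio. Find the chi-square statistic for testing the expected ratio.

0.141

Total ratio parts = 16. Expected numbers out of 1512:
  black-hulled: 1512 × 12/16 = 1134
  gray-hulled: 1512 × 3/16 = 283.5
  white-hulled: 1512 × 1/16 = 94.5
χ² = Σ (O − E)² / E
  black-hulled: (1136 − 1134)² / 1134 = 0.0035
  gray-hulled: (279 − 283.5)² / 283.5 = 0.0714
  white-hulled: (97 − 94.5)² / 94.5 = 0.0661
χ² = 0.0035 + 0.0714 + 0.0661 = 0.141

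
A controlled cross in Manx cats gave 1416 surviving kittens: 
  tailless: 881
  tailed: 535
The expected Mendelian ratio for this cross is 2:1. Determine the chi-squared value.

12.613

Total ratio parts = 3. Expected numbers out of 1416:
  tailless: 1416 × 2/3 = 944
  tailed: 1416 × 1/3 = 472
χ² = Σ (O − E)² / E
  tailless: (881 − 944)² / 944 = 4.2044
  tailed: (535 − 472)² / 472 = 8.4089
χ² = 4.2044 + 8.4089 = 12.6133 ≈ 12.613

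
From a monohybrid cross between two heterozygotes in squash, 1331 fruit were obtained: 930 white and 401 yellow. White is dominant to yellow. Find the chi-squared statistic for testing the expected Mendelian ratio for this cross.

For a monohybrid cross between heterozygotes with complete dominance, the expected phenotypic ratio is 3:1.
Total ratio parts = 4. Expected numbers out of 1331:
  white: 1331 × 3/4 = 998.25
  yellow: 1331 × 1/4 = 332.75
χ² = Σ (O − E)² / E
  white: (930 − 998.25)² / 998.25 = 4.6662
  yellow: (401 − 332.75)² / 332.75 = 13.9987
χ² = 4.6662 + 13.9987 = 18.6649 ≈ 18.665

18.665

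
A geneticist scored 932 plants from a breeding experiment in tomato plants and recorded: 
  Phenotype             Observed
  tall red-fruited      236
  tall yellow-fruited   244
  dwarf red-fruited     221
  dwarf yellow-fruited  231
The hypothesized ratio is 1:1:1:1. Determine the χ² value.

Total ratio parts = 4. Expected numbers out of 932:
  tall red-fruited: 932 × 1/4 = 233
  tall yellow-fruited: 932 × 1/4 = 233
  dwarf red-fruited: 932 × 1/4 = 233
  dwarf yellow-fruited: 932 × 1/4 = 233
χ² = Σ (O − E)² / E
  tall red-fruited: (236 − 233)² / 233 = 0.0386
  tall yellow-fruited: (244 − 233)² / 233 = 0.5193
  dwarf red-fruited: (221 − 233)² / 233 = 0.6180
  dwarf yellow-fruited: (231 − 233)² / 233 = 0.0172
χ² = 0.0386 + 0.5193 + 0.6180 + 0.0172 = 1.1931 ≈ 1.193

1.193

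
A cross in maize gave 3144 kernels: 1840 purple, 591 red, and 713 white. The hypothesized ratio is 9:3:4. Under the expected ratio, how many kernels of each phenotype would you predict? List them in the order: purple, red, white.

Total ratio parts = 16. Expected numbers out of 3144:
  purple: 3144 × 9/16 = 1768.5
  red: 3144 × 3/16 = 589.5
  white: 3144 × 4/16 = 786

1768.5, 589.5, 786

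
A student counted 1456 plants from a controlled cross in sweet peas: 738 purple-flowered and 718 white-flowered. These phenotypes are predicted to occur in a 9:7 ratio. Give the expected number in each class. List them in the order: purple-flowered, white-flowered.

Total ratio parts = 16. Expected numbers out of 1456:
  purple-flowered: 1456 × 9/16 = 819
  white-flowered: 1456 × 7/16 = 637

819, 637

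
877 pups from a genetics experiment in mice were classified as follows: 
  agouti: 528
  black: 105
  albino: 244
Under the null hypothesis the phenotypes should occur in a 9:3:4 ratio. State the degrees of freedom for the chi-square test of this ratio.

2

A goodness-of-fit test with 3 phenotype classes has df = 3 − 1 = 2.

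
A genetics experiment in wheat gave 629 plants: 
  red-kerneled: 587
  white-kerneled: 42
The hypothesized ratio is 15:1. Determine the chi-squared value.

The 15:1 ratio has 16 parts, so with N = 629 the expected counts are:
  red-kerneled: 629 × 15/16 = 589.6875
  white-kerneled: 629 × 1/16 = 39.3125
χ² = Σ (O − E)² / E
  red-kerneled: (587 − 589.6875)² / 589.6875 = 0.0122
  white-kerneled: (42 − 39.3125)² / 39.3125 = 0.1837
χ² = 0.0122 + 0.1837 = 0.1959 ≈ 0.196

0.196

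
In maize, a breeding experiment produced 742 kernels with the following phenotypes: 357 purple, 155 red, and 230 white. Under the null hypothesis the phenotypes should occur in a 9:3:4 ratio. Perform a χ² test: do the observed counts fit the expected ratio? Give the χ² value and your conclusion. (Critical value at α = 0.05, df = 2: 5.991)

Expected counts for N = 742 under a 9:3:4 ratio (total parts = 16):
  purple: 742 × 9/16 = 417.375
  red: 742 × 3/16 = 139.125
  white: 742 × 4/16 = 185.5
χ² = Σ (O − E)² / E
  purple: (357 − 417.375)² / 417.375 = 8.7335
  red: (155 − 139.125)² / 139.125 = 1.8114
  white: (230 − 185.5)² / 185.5 = 10.6752
χ² = 8.7335 + 1.8114 + 10.6752 = 21.2201 ≈ 21.220
Degrees of freedom = 3 − 1 = 2; critical value at α = 0.05 is 5.991.
Since 21.220 > 5.991, we reject the null hypothesis — the data do not fit the 9:3:4 ratio.

21.220; not consistent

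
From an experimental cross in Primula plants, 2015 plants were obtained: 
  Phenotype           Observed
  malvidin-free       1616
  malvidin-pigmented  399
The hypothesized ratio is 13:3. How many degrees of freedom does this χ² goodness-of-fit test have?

1

A goodness-of-fit test with 2 phenotype classes has df = 2 − 1 = 1.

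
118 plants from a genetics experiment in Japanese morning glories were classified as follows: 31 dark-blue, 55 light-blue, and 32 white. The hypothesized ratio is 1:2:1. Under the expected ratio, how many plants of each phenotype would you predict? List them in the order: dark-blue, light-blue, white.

The 1:2:1 ratio has 4 parts, so with N = 118 the expected counts are:
  dark-blue: 118 × 1/4 = 29.5
  light-blue: 118 × 2/4 = 59
  white: 118 × 1/4 = 29.5

29.5, 59, 29.5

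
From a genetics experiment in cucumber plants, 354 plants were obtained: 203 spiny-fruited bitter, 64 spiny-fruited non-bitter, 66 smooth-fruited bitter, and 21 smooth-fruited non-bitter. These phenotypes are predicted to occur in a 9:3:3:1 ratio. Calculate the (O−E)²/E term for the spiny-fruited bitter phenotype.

0.075

Expected counts for N = 354 under a 9:3:3:1 ratio (total parts = 16):
  spiny-fruited bitter: 354 × 9/16 = 199.125
  spiny-fruited non-bitter: 354 × 3/16 = 66.375
  smooth-fruited bitter: 354 × 3/16 = 66.375
  smooth-fruited non-bitter: 354 × 1/16 = 22.125
Contribution of spiny-fruited bitter: (203 − 199.125)² / 199.125 = 0.0754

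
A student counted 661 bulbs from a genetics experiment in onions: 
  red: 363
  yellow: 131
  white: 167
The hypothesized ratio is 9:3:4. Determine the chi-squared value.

The 9:3:4 ratio has 16 parts, so with N = 661 the expected counts are:
  red: 661 × 9/16 = 371.8125
  yellow: 661 × 3/16 = 123.9375
  white: 661 × 4/16 = 165.25
χ² = Σ (O − E)² / E
  red: (363 − 371.8125)² / 371.8125 = 0.2089
  yellow: (131 − 123.9375)² / 123.9375 = 0.4025
  white: (167 − 165.25)² / 165.25 = 0.0185
χ² = 0.2089 + 0.4025 + 0.0185 = 0.6299 ≈ 0.630

0.630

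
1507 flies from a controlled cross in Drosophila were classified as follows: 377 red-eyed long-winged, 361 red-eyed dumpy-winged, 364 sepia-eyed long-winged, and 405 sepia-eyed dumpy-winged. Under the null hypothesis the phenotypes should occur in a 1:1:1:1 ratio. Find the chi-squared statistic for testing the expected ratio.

3.208

Total ratio parts = 4. Expected numbers out of 1507:
  red-eyed long-winged: 1507 × 1/4 = 376.75
  red-eyed dumpy-winged: 1507 × 1/4 = 376.75
  sepia-eyed long-winged: 1507 × 1/4 = 376.75
  sepia-eyed dumpy-winged: 1507 × 1/4 = 376.75
χ² = Σ (O − E)² / E
  red-eyed long-winged: (377 − 376.75)² / 376.75 = 0.0002
  red-eyed dumpy-winged: (361 − 376.75)² / 376.75 = 0.6584
  sepia-eyed long-winged: (364 − 376.75)² / 376.75 = 0.4315
  sepia-eyed dumpy-winged: (405 − 376.75)² / 376.75 = 2.1183
χ² = 0.0002 + 0.6584 + 0.4315 + 2.1183 = 3.2084 ≈ 3.208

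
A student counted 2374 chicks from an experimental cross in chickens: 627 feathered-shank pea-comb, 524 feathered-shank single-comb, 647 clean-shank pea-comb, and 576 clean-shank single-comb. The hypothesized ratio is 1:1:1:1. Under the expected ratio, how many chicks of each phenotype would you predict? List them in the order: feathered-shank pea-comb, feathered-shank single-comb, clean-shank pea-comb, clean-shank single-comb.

Expected counts for N = 2374 under a 1:1:1:1 ratio (total parts = 4):
  feathered-shank pea-comb: 2374 × 1/4 = 593.5
  feathered-shank single-comb: 2374 × 1/4 = 593.5
  clean-shank pea-comb: 2374 × 1/4 = 593.5
  clean-shank single-comb: 2374 × 1/4 = 593.5

593.5, 593.5, 593.5, 593.5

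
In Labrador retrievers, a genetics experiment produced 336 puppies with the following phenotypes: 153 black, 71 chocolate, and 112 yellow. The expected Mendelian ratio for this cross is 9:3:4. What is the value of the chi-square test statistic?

17.206

The 9:3:4 ratio has 16 parts, so with N = 336 the expected counts are:
  black: 336 × 9/16 = 189
  chocolate: 336 × 3/16 = 63
  yellow: 336 × 4/16 = 84
χ² = Σ (O − E)² / E
  black: (153 − 189)² / 189 = 6.8571
  chocolate: (71 − 63)² / 63 = 1.0159
  yellow: (112 − 84)² / 84 = 9.3333
χ² = 6.8571 + 1.0159 + 9.3333 = 17.2063 ≈ 17.206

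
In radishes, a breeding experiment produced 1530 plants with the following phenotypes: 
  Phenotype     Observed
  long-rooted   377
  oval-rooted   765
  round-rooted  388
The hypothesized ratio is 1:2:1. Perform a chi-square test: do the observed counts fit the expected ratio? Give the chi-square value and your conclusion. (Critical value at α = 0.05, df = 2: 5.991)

0.158; consistent

The 1:2:1 ratio has 4 parts, so with N = 1530 the expected counts are:
  long-rooted: 1530 × 1/4 = 382.5
  oval-rooted: 1530 × 2/4 = 765
  round-rooted: 1530 × 1/4 = 382.5
χ² = Σ (O − E)² / E
  long-rooted: (377 − 382.5)² / 382.5 = 0.0791
  oval-rooted: (765 − 765)² / 765 = 0.0000
  round-rooted: (388 − 382.5)² / 382.5 = 0.0791
χ² = 0.0791 + 0.0000 + 0.0791 = 0.1582 ≈ 0.158
Degrees of freedom = 3 − 1 = 2; critical value at α = 0.05 is 5.991.
Since 0.158 < 5.991, we fail to reject the null hypothesis — the data are consistent with the 1:2:1 ratio.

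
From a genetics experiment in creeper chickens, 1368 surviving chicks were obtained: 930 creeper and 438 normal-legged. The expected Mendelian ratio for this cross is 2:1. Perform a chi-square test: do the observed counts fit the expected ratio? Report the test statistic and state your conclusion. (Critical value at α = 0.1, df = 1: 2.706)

1.066; consistent

Total ratio parts = 3. Expected numbers out of 1368:
  creeper: 1368 × 2/3 = 912
  normal-legged: 1368 × 1/3 = 456
χ² = Σ (O − E)² / E
  creeper: (930 − 912)² / 912 = 0.3553
  normal-legged: (438 − 456)² / 456 = 0.7105
χ² = 0.3553 + 0.7105 = 1.0658 ≈ 1.066
Degrees of freedom = 2 − 1 = 1; critical value at α = 0.1 is 2.706.
Since 1.066 < 2.706, we fail to reject the null hypothesis — the data are consistent with the 2:1 ratio.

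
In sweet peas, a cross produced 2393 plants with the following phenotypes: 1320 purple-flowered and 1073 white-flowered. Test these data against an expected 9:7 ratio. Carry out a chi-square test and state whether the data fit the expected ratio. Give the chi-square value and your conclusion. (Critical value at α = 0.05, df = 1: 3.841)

The 9:7 ratio has 16 parts, so with N = 2393 the expected counts are:
  purple-flowered: 2393 × 9/16 = 1346.0625
  white-flowered: 2393 × 7/16 = 1046.9375
χ² = Σ (O − E)² / E
  purple-flowered: (1320 − 1346.0625)² / 1346.0625 = 0.5046
  white-flowered: (1073 − 1046.9375)² / 1046.9375 = 0.6488
χ² = 0.5046 + 0.6488 = 1.1534 ≈ 1.153
Degrees of freedom = 2 − 1 = 1; critical value at α = 0.05 is 3.841.
Since 1.153 < 3.841, we fail to reject the null hypothesis — the data are consistent with the 9:7 ratio.

1.153; consistent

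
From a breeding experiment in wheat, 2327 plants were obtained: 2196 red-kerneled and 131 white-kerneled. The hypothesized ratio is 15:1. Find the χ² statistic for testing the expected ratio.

Total ratio parts = 16. Expected numbers out of 2327:
  red-kerneled: 2327 × 15/16 = 2181.5625
  white-kerneled: 2327 × 1/16 = 145.4375
χ² = Σ (O − E)² / E
  red-kerneled: (2196 − 2181.5625)² / 2181.5625 = 0.0955
  white-kerneled: (131 − 145.4375)² / 145.4375 = 1.4332
χ² = 0.0955 + 1.4332 = 1.5287 ≈ 1.529

1.529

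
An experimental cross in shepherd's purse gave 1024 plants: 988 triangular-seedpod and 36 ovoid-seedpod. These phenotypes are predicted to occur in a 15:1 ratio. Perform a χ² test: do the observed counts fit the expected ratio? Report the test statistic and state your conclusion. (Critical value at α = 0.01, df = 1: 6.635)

13.067; not consistent

Under the 15:1 hypothesis (Σ ratio = 16, N = 1024):
  triangular-seedpod: 1024 × 15/16 = 960
  ovoid-seedpod: 1024 × 1/16 = 64
χ² = Σ (O − E)² / E
  triangular-seedpod: (988 − 960)² / 960 = 0.8167
  ovoid-seedpod: (36 − 64)² / 64 = 12.2500
χ² = 0.8167 + 12.2500 = 13.0667 ≈ 13.067
Degrees of freedom = 2 − 1 = 1; critical value at α = 0.01 is 6.635.
Since 13.067 > 6.635, we reject the null hypothesis — the data do not fit the 15:1 ratio.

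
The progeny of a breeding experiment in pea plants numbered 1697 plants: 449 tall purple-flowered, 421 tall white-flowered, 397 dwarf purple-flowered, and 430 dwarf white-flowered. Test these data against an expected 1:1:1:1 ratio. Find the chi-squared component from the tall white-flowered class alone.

Total ratio parts = 4. Expected numbers out of 1697:
  tall purple-flowered: 1697 × 1/4 = 424.25
  tall white-flowered: 1697 × 1/4 = 424.25
  dwarf purple-flowered: 1697 × 1/4 = 424.25
  dwarf white-flowered: 1697 × 1/4 = 424.25
Contribution of tall white-flowered: (421 − 424.25)² / 424.25 = 0.0249

0.025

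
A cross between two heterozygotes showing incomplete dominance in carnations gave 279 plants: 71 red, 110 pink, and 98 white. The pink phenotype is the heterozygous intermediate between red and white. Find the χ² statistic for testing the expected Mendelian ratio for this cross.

17.703

With incomplete dominance, a heterozygote × heterozygote cross gives a 1:2:1 phenotypic ratio.
Under the 1:2:1 hypothesis (Σ ratio = 4, N = 279):
  red: 279 × 1/4 = 69.75
  pink: 279 × 2/4 = 139.5
  white: 279 × 1/4 = 69.75
χ² = Σ (O − E)² / E
  red: (71 − 69.75)² / 69.75 = 0.0224
  pink: (110 − 139.5)² / 139.5 = 6.2384
  white: (98 − 69.75)² / 69.75 = 11.4418
χ² = 0.0224 + 6.2384 + 11.4418 = 17.7026 ≈ 17.703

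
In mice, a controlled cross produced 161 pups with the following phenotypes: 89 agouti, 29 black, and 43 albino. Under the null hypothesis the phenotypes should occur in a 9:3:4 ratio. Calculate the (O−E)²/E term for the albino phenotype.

Under the 9:3:4 hypothesis (Σ ratio = 16, N = 161):
  agouti: 161 × 9/16 = 90.5625
  black: 161 × 3/16 = 30.1875
  albino: 161 × 4/16 = 40.25
Contribution of albino: (43 − 40.25)² / 40.25 = 0.1879

0.188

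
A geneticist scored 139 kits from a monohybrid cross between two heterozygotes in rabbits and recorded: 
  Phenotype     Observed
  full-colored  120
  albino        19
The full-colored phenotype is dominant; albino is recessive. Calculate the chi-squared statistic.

For a monohybrid cross between heterozygotes with complete dominance, the expected phenotypic ratio is 3:1.
Under the 3:1 hypothesis (Σ ratio = 4, N = 139):
  full-colored: 139 × 3/4 = 104.25
  albino: 139 × 1/4 = 34.75
χ² = Σ (O − E)² / E
  full-colored: (120 − 104.25)² / 104.25 = 2.3795
  albino: (19 − 34.75)² / 34.75 = 7.1385
χ² = 2.3795 + 7.1385 = 9.518

9.518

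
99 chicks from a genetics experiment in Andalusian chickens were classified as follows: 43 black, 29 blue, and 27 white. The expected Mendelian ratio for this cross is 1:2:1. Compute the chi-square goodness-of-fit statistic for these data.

Expected counts for N = 99 under a 1:2:1 ratio (total parts = 4):
  black: 99 × 1/4 = 24.75
  blue: 99 × 2/4 = 49.5
  white: 99 × 1/4 = 24.75
χ² = Σ (O − E)² / E
  black: (43 − 24.75)² / 24.75 = 13.4571
  blue: (29 − 49.5)² / 49.5 = 8.4899
  white: (27 − 24.75)² / 24.75 = 0.2045
χ² = 13.4571 + 8.4899 + 0.2045 = 22.1515 ≈ 22.152

22.152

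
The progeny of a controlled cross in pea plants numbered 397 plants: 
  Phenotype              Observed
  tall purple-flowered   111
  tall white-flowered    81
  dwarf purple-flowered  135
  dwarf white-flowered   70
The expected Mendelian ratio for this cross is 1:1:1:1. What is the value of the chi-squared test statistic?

Expected counts for N = 397 under a 1:1:1:1 ratio (total parts = 4):
  tall purple-flowered: 397 × 1/4 = 99.25
  tall white-flowered: 397 × 1/4 = 99.25
  dwarf purple-flowered: 397 × 1/4 = 99.25
  dwarf white-flowered: 397 × 1/4 = 99.25
χ² = Σ (O − E)² / E
  tall purple-flowered: (111 − 99.25)² / 99.25 = 1.3911
  tall white-flowered: (81 − 99.25)² / 99.25 = 3.3558
  dwarf purple-flowered: (135 − 99.25)² / 99.25 = 12.8772
  dwarf white-flowered: (70 − 99.25)² / 99.25 = 8.6203
χ² = 1.3911 + 3.3558 + 12.8772 + 8.6203 = 26.2444 ≈ 26.244

26.244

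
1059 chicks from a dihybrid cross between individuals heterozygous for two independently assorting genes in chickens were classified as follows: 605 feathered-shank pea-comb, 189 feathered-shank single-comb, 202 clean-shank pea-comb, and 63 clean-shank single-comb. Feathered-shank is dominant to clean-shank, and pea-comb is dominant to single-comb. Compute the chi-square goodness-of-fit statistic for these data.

0.819

A dihybrid F₂ with independent assortment and complete dominance at both loci gives a 9:3:3:1 phenotypic ratio.
Under the 9:3:3:1 hypothesis (Σ ratio = 16, N = 1059):
  feathered-shank pea-comb: 1059 × 9/16 = 595.6875
  feathered-shank single-comb: 1059 × 3/16 = 198.5625
  clean-shank pea-comb: 1059 × 3/16 = 198.5625
  clean-shank single-comb: 1059 × 1/16 = 66.1875
χ² = Σ (O − E)² / E
  feathered-shank pea-comb: (605 − 595.6875)² / 595.6875 = 0.1456
  feathered-shank single-comb: (189 − 198.5625)² / 198.5625 = 0.4605
  clean-shank pea-comb: (202 − 198.5625)² / 198.5625 = 0.0595
  clean-shank single-comb: (63 − 66.1875)² / 66.1875 = 0.1535
χ² = 0.1456 + 0.4605 + 0.0595 + 0.1535 = 0.8191 ≈ 0.819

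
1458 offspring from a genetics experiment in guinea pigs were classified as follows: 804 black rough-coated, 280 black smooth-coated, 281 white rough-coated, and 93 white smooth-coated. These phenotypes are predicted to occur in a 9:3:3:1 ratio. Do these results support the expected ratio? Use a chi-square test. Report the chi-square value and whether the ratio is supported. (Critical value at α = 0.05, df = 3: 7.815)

The 9:3:3:1 ratio has 16 parts, so with N = 1458 the expected counts are:
  black rough-coated: 1458 × 9/16 = 820.125
  black smooth-coated: 1458 × 3/16 = 273.375
  white rough-coated: 1458 × 3/16 = 273.375
  white smooth-coated: 1458 × 1/16 = 91.125
χ² = Σ (O − E)² / E
  black rough-coated: (804 − 820.125)² / 820.125 = 0.3170
  black smooth-coated: (280 − 273.375)² / 273.375 = 0.1606
  white rough-coated: (281 − 273.375)² / 273.375 = 0.2127
  white smooth-coated: (93 − 91.125)² / 91.125 = 0.0386
χ² = 0.3170 + 0.1606 + 0.2127 + 0.0386 = 0.7289 ≈ 0.729
Degrees of freedom = 4 − 1 = 3; critical value at α = 0.05 is 7.815.
Since 0.729 < 7.815, we fail to reject the null hypothesis — the data are consistent with the 9:3:3:1 ratio.

0.729; consistent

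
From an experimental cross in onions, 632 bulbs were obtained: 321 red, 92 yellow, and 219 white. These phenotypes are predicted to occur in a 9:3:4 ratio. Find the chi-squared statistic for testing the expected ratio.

Total ratio parts = 16. Expected numbers out of 632:
  red: 632 × 9/16 = 355.5
  yellow: 632 × 3/16 = 118.5
  white: 632 × 4/16 = 158
χ² = Σ (O − E)² / E
  red: (321 − 355.5)² / 355.5 = 3.3481
  yellow: (92 − 118.5)² / 118.5 = 5.9262
  white: (219 − 158)² / 158 = 23.5506
χ² = 3.3481 + 5.9262 + 23.5506 = 32.8249 ≈ 32.825

32.825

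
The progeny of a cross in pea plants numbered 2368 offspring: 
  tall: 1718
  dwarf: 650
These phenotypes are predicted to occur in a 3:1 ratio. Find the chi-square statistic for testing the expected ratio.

The 3:1 ratio has 4 parts, so with N = 2368 the expected counts are:
  tall: 2368 × 3/4 = 1776
  dwarf: 2368 × 1/4 = 592
χ² = Σ (O − E)² / E
  tall: (1718 − 1776)² / 1776 = 1.8941
  dwarf: (650 − 592)² / 592 = 5.6824
χ² = 1.8941 + 5.6824 = 7.5765 ≈ 7.577

7.577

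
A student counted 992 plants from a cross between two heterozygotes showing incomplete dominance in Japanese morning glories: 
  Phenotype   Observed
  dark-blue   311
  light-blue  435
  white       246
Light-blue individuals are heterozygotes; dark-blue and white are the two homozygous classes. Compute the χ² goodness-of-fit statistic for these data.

With incomplete dominance, a heterozygote × heterozygote cross gives a 1:2:1 phenotypic ratio.
Expected counts for N = 992 under a 1:2:1 ratio (total parts = 4):
  dark-blue: 992 × 1/4 = 248
  light-blue: 992 × 2/4 = 496
  white: 992 × 1/4 = 248
χ² = Σ (O − E)² / E
  dark-blue: (311 − 248)² / 248 = 16.0040
  light-blue: (435 − 496)² / 496 = 7.5020
  white: (246 − 248)² / 248 = 0.0161
χ² = 16.0040 + 7.5020 + 0.0161 = 23.5221 ≈ 23.522

23.522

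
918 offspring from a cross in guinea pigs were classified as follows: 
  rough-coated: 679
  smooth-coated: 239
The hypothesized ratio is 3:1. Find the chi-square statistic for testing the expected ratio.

The 3:1 ratio has 4 parts, so with N = 918 the expected counts are:
  rough-coated: 918 × 3/4 = 688.5
  smooth-coated: 918 × 1/4 = 229.5
χ² = Σ (O − E)² / E
  rough-coated: (679 − 688.5)² / 688.5 = 0.1311
  smooth-coated: (239 − 229.5)² / 229.5 = 0.3932
χ² = 0.1311 + 0.3932 = 0.5243 ≈ 0.524

0.524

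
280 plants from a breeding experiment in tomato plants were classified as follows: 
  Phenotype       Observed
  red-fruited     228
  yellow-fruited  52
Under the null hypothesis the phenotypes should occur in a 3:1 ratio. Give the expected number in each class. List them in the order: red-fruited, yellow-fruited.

210, 70

The 3:1 ratio has 4 parts, so with N = 280 the expected counts are:
  red-fruited: 280 × 3/4 = 210
  yellow-fruited: 280 × 1/4 = 70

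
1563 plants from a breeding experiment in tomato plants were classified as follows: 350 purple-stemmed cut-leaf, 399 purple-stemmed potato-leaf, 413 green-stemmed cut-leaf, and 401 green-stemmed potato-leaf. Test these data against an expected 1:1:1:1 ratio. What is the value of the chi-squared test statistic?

Expected counts for N = 1563 under a 1:1:1:1 ratio (total parts = 4):
  purple-stemmed cut-leaf: 1563 × 1/4 = 390.75
  purple-stemmed potato-leaf: 1563 × 1/4 = 390.75
  green-stemmed cut-leaf: 1563 × 1/4 = 390.75
  green-stemmed potato-leaf: 1563 × 1/4 = 390.75
χ² = Σ (O − E)² / E
  purple-stemmed cut-leaf: (350 − 390.75)² / 390.75 = 4.2497
  purple-stemmed potato-leaf: (399 − 390.75)² / 390.75 = 0.1742
  green-stemmed cut-leaf: (413 − 390.75)² / 390.75 = 1.2670
  green-stemmed potato-leaf: (401 − 390.75)² / 390.75 = 0.2689
χ² = 4.2497 + 0.1742 + 1.2670 + 0.2689 = 5.9598 ≈ 5.960

5.960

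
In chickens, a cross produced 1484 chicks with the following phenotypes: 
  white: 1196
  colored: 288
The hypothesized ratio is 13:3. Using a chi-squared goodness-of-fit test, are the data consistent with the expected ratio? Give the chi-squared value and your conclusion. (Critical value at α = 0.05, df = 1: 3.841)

Total ratio parts = 16. Expected numbers out of 1484:
  white: 1484 × 13/16 = 1205.75
  colored: 1484 × 3/16 = 278.25
χ² = Σ (O − E)² / E
  white: (1196 − 1205.75)² / 1205.75 = 0.0788
  colored: (288 − 278.25)² / 278.25 = 0.3416
χ² = 0.0788 + 0.3416 = 0.4204 ≈ 0.420
Degrees of freedom = 2 − 1 = 1; critical value at α = 0.05 is 3.841.
Since 0.420 < 3.841, we fail to reject the null hypothesis — the data are consistent with the 13:3 ratio.

0.420; consistent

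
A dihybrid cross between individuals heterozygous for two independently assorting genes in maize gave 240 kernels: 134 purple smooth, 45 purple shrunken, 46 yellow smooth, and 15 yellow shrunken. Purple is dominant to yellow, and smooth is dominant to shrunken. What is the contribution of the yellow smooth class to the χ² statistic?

0.022

A dihybrid F₂ with independent assortment and complete dominance at both loci gives a 9:3:3:1 phenotypic ratio.
Total ratio parts = 16. Expected numbers out of 240:
  purple smooth: 240 × 9/16 = 135
  purple shrunken: 240 × 3/16 = 45
  yellow smooth: 240 × 3/16 = 45
  yellow shrunken: 240 × 1/16 = 15
Contribution of yellow smooth: (46 − 45)² / 45 = 0.0222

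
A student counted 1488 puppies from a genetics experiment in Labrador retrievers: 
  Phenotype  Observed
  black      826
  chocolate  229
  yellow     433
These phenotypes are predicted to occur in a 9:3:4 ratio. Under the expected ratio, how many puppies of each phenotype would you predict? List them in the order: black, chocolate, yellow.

Expected counts for N = 1488 under a 9:3:4 ratio (total parts = 16):
  black: 1488 × 9/16 = 837
  chocolate: 1488 × 3/16 = 279
  yellow: 1488 × 4/16 = 372

837, 279, 372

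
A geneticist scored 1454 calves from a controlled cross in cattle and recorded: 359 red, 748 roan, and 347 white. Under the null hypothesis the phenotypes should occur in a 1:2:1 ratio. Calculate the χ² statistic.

Total ratio parts = 4. Expected numbers out of 1454:
  red: 1454 × 1/4 = 363.5
  roan: 1454 × 2/4 = 727
  white: 1454 × 1/4 = 363.5
χ² = Σ (O − E)² / E
  red: (359 − 363.5)² / 363.5 = 0.0557
  roan: (748 − 727)² / 727 = 0.6066
  white: (347 − 363.5)² / 363.5 = 0.7490
χ² = 0.0557 + 0.6066 + 0.7490 = 1.4113 ≈ 1.411

1.411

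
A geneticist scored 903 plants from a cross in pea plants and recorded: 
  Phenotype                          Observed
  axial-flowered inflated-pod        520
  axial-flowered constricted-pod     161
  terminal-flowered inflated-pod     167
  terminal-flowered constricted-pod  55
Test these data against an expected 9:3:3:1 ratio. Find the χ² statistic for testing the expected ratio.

0.763

Total ratio parts = 16. Expected numbers out of 903:
  axial-flowered inflated-pod: 903 × 9/16 = 507.9375
  axial-flowered constricted-pod: 903 × 3/16 = 169.3125
  terminal-flowered inflated-pod: 903 × 3/16 = 169.3125
  terminal-flowered constricted-pod: 903 × 1/16 = 56.4375
χ² = Σ (O − E)² / E
  axial-flowered inflated-pod: (520 − 507.9375)² / 507.9375 = 0.2865
  axial-flowered constricted-pod: (161 − 169.3125)² / 169.3125 = 0.4081
  terminal-flowered inflated-pod: (167 − 169.3125)² / 169.3125 = 0.0316
  terminal-flowered constricted-pod: (55 − 56.4375)² / 56.4375 = 0.0366
χ² = 0.2865 + 0.4081 + 0.0316 + 0.0366 = 0.7628 ≈ 0.763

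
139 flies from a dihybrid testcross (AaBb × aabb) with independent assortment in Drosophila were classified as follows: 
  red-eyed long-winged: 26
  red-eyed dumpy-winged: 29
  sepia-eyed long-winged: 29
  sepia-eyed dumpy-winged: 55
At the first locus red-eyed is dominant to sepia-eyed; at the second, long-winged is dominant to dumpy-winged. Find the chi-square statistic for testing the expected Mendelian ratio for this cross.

15.906

A dihybrid testcross with independent assortment gives a 1:1:1:1 ratio.
Total ratio parts = 4. Expected numbers out of 139:
  red-eyed long-winged: 139 × 1/4 = 34.75
  red-eyed dumpy-winged: 139 × 1/4 = 34.75
  sepia-eyed long-winged: 139 × 1/4 = 34.75
  sepia-eyed dumpy-winged: 139 × 1/4 = 34.75
χ² = Σ (O − E)² / E
  red-eyed long-winged: (26 − 34.75)² / 34.75 = 2.2032
  red-eyed dumpy-winged: (29 − 34.75)² / 34.75 = 0.9514
  sepia-eyed long-winged: (29 − 34.75)² / 34.75 = 0.9514
  sepia-eyed dumpy-winged: (55 − 34.75)² / 34.75 = 11.8004
χ² = 2.2032 + 0.9514 + 0.9514 + 11.8004 = 15.9064 ≈ 15.906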